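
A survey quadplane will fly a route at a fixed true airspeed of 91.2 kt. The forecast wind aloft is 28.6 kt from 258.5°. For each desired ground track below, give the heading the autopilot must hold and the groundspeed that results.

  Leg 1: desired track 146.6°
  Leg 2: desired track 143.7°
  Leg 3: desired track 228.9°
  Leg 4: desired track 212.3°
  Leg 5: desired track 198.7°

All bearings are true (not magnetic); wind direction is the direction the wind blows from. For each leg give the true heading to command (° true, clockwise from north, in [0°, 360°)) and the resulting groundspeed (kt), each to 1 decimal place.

Leg 1: desired track 146.6°; wind correction +16.9° → command heading 163.5°, groundspeed 97.9 kt
Leg 2: desired track 143.7°; wind correction +16.5° → command heading 160.2°, groundspeed 99.4 kt
Leg 3: desired track 228.9°; wind correction +8.9° → command heading 237.8°, groundspeed 65.2 kt
Leg 4: desired track 212.3°; wind correction +13.1° → command heading 225.4°, groundspeed 69.0 kt
Leg 5: desired track 198.7°; wind correction +15.7° → command heading 214.4°, groundspeed 73.4 kt

Leg 1: heading=163.5°, groundspeed=97.9 kt
Leg 2: heading=160.2°, groundspeed=99.4 kt
Leg 3: heading=237.8°, groundspeed=65.2 kt
Leg 4: heading=225.4°, groundspeed=69.0 kt
Leg 5: heading=214.4°, groundspeed=73.4 kt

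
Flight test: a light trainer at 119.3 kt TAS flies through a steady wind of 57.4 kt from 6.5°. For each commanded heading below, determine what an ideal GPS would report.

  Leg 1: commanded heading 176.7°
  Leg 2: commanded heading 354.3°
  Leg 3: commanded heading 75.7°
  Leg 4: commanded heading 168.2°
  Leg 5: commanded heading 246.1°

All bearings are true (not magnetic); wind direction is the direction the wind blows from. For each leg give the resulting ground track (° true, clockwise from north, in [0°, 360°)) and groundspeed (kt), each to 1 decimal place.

Leg 1: heading 176.7°; drift +3.2° → track 179.9°, groundspeed 176.1 kt
Leg 2: heading 354.3°; drift -10.9° → track 343.4°, groundspeed 64.3 kt
Leg 3: heading 75.7°; drift +28.5° → track 104.2°, groundspeed 112.5 kt
Leg 4: heading 168.2°; drift +5.9° → track 174.1°, groundspeed 174.7 kt
Leg 5: heading 246.1°; drift -18.5° → track 227.6°, groundspeed 156.4 kt

Leg 1: track=179.9°, groundspeed=176.1 kt
Leg 2: track=343.4°, groundspeed=64.3 kt
Leg 3: track=104.2°, groundspeed=112.5 kt
Leg 4: track=174.1°, groundspeed=174.7 kt
Leg 5: track=227.6°, groundspeed=156.4 kt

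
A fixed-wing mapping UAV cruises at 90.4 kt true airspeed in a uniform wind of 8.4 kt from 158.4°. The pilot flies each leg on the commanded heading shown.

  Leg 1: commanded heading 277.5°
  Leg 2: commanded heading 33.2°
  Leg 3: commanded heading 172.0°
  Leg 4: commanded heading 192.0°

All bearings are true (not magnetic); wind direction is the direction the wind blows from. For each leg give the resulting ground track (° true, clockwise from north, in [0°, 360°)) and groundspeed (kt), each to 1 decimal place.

Leg 1: track=281.9°, groundspeed=94.8 kt
Leg 2: track=29.1°, groundspeed=95.5 kt
Leg 3: track=173.4°, groundspeed=82.3 kt
Leg 4: track=195.2°, groundspeed=83.5 kt

Leg 1: heading 277.5°; drift +4.4° → track 281.9°, groundspeed 94.8 kt
Leg 2: heading 33.2°; drift -4.1° → track 29.1°, groundspeed 95.5 kt
Leg 3: heading 172.0°; drift +1.4° → track 173.4°, groundspeed 82.3 kt
Leg 4: heading 192.0°; drift +3.2° → track 195.2°, groundspeed 83.5 kt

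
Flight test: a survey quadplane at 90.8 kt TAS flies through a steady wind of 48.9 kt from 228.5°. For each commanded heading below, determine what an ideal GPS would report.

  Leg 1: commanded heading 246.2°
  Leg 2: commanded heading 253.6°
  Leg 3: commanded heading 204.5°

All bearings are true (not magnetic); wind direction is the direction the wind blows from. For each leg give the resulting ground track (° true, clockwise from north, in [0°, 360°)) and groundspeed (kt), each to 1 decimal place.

Leg 1: heading 246.2°; drift +18.6° → track 264.8°, groundspeed 46.6 kt
Leg 2: heading 253.6°; drift +24.0° → track 277.6°, groundspeed 50.9 kt
Leg 3: heading 204.5°; drift -23.3° → track 181.2°, groundspeed 50.2 kt

Leg 1: track=264.8°, groundspeed=46.6 kt
Leg 2: track=277.6°, groundspeed=50.9 kt
Leg 3: track=181.2°, groundspeed=50.2 kt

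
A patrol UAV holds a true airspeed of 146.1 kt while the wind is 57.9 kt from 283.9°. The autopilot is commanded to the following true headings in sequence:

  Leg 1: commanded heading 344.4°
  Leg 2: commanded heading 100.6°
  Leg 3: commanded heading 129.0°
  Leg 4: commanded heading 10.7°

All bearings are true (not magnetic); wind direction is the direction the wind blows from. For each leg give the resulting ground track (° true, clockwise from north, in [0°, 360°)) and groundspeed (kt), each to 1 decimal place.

Leg 1: heading 344.4°; drift +23.2° → track 7.6°, groundspeed 127.9 kt
Leg 2: heading 100.6°; drift +0.9° → track 101.5°, groundspeed 203.9 kt
Leg 3: heading 129.0°; drift -7.1° → track 121.9°, groundspeed 200.0 kt
Leg 4: heading 10.7°; drift +22.0° → track 32.7°, groundspeed 154.1 kt

Leg 1: track=7.6°, groundspeed=127.9 kt
Leg 2: track=101.5°, groundspeed=203.9 kt
Leg 3: track=121.9°, groundspeed=200.0 kt
Leg 4: track=32.7°, groundspeed=154.1 kt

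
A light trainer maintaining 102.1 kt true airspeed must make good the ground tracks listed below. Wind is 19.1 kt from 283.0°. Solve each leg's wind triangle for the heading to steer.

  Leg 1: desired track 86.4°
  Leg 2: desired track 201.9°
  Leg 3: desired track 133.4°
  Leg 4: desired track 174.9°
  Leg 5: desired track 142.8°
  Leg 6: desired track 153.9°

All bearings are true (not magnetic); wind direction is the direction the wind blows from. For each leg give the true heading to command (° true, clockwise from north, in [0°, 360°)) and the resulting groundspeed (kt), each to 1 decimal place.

Leg 1: desired track 86.4°; wind correction -3.1° → command heading 83.3°, groundspeed 120.3 kt
Leg 2: desired track 201.9°; wind correction +10.7° → command heading 212.6°, groundspeed 97.4 kt
Leg 3: desired track 133.4°; wind correction +5.4° → command heading 138.8°, groundspeed 118.1 kt
Leg 4: desired track 174.9°; wind correction +10.2° → command heading 185.1°, groundspeed 106.4 kt
Leg 5: desired track 142.8°; wind correction +6.9° → command heading 149.7°, groundspeed 116.0 kt
Leg 6: desired track 153.9°; wind correction +8.3° → command heading 162.2°, groundspeed 113.1 kt

Leg 1: heading=83.3°, groundspeed=120.3 kt
Leg 2: heading=212.6°, groundspeed=97.4 kt
Leg 3: heading=138.8°, groundspeed=118.1 kt
Leg 4: heading=185.1°, groundspeed=106.4 kt
Leg 5: heading=149.7°, groundspeed=116.0 kt
Leg 6: heading=162.2°, groundspeed=113.1 kt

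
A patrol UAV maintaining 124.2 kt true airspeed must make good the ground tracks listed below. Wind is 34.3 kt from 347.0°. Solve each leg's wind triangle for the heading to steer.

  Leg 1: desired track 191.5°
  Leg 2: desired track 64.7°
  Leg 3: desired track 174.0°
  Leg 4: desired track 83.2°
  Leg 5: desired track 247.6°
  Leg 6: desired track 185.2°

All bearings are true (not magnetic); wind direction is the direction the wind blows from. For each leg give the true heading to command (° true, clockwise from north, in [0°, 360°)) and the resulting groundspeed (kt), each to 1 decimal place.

Leg 1: desired track 191.5°; wind correction +6.6° → command heading 198.1°, groundspeed 154.6 kt
Leg 2: desired track 64.7°; wind correction -15.7° → command heading 49.0°, groundspeed 112.3 kt
Leg 3: desired track 174.0°; wind correction +1.9° → command heading 175.9°, groundspeed 158.2 kt
Leg 4: desired track 83.2°; wind correction -15.9° → command heading 67.3°, groundspeed 123.1 kt
Leg 5: desired track 247.6°; wind correction +15.8° → command heading 263.4°, groundspeed 125.1 kt
Leg 6: desired track 185.2°; wind correction +4.9° → command heading 190.1°, groundspeed 156.3 kt

Leg 1: heading=198.1°, groundspeed=154.6 kt
Leg 2: heading=49.0°, groundspeed=112.3 kt
Leg 3: heading=175.9°, groundspeed=158.2 kt
Leg 4: heading=67.3°, groundspeed=123.1 kt
Leg 5: heading=263.4°, groundspeed=125.1 kt
Leg 6: heading=190.1°, groundspeed=156.3 kt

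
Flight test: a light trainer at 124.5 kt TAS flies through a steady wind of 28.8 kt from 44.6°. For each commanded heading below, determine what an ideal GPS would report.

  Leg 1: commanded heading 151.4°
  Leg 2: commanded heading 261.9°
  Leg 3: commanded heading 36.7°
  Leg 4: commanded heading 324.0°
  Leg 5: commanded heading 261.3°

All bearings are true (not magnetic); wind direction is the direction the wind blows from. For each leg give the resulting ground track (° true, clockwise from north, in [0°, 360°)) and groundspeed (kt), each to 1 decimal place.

Leg 1: track=163.1°, groundspeed=135.7 kt
Leg 2: track=255.1°, groundspeed=148.4 kt
Leg 3: track=34.3°, groundspeed=96.1 kt
Leg 4: track=310.7°, groundspeed=123.1 kt
Leg 5: track=254.6°, groundspeed=148.6 kt

Leg 1: heading 151.4°; drift +11.7° → track 163.1°, groundspeed 135.7 kt
Leg 2: heading 261.9°; drift -6.8° → track 255.1°, groundspeed 148.4 kt
Leg 3: heading 36.7°; drift -2.4° → track 34.3°, groundspeed 96.1 kt
Leg 4: heading 324.0°; drift -13.3° → track 310.7°, groundspeed 123.1 kt
Leg 5: heading 261.3°; drift -6.7° → track 254.6°, groundspeed 148.6 kt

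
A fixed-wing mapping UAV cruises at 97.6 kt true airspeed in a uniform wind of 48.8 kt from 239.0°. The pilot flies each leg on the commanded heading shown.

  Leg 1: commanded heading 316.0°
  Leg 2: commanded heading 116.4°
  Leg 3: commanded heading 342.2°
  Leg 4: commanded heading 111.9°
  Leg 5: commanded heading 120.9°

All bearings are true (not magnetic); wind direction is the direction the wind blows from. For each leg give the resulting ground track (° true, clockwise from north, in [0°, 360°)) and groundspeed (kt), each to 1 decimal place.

Leg 1: heading 316.0°; drift +28.8° → track 344.8°, groundspeed 98.8 kt
Leg 2: heading 116.4°; drift -18.4° → track 98.0°, groundspeed 130.5 kt
Leg 3: heading 342.2°; drift +23.6° → track 5.8°, groundspeed 118.7 kt
Leg 4: heading 111.9°; drift -17.0° → track 94.9°, groundspeed 132.9 kt
Leg 5: heading 120.9°; drift -19.6° → track 101.3°, groundspeed 128.0 kt

Leg 1: track=344.8°, groundspeed=98.8 kt
Leg 2: track=98.0°, groundspeed=130.5 kt
Leg 3: track=5.8°, groundspeed=118.7 kt
Leg 4: track=94.9°, groundspeed=132.9 kt
Leg 5: track=101.3°, groundspeed=128.0 kt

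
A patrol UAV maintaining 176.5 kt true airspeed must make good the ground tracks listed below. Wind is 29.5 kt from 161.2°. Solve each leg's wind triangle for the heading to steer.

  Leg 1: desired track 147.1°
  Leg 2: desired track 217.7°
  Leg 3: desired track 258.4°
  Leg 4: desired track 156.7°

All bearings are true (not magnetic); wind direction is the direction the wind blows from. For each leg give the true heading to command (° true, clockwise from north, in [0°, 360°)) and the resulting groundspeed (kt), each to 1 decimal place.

Leg 1: desired track 147.1°; wind correction +2.3° → command heading 149.4°, groundspeed 147.7 kt
Leg 2: desired track 217.7°; wind correction -8.0° → command heading 209.7°, groundspeed 158.5 kt
Leg 3: desired track 258.4°; wind correction -9.5° → command heading 248.9°, groundspeed 177.8 kt
Leg 4: desired track 156.7°; wind correction +0.8° → command heading 157.5°, groundspeed 147.1 kt

Leg 1: heading=149.4°, groundspeed=147.7 kt
Leg 2: heading=209.7°, groundspeed=158.5 kt
Leg 3: heading=248.9°, groundspeed=177.8 kt
Leg 4: heading=157.5°, groundspeed=147.1 kt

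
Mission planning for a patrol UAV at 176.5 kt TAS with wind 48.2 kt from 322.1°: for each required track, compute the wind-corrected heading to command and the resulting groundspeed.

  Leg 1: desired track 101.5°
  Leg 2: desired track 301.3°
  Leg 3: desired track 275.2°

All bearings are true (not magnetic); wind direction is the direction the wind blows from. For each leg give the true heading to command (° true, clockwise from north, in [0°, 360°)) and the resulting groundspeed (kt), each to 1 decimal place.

Leg 1: desired track 101.5°; wind correction -10.2° → command heading 91.3°, groundspeed 210.3 kt
Leg 2: desired track 301.3°; wind correction +5.6° → command heading 306.9°, groundspeed 130.6 kt
Leg 3: desired track 275.2°; wind correction +11.5° → command heading 286.7°, groundspeed 140.0 kt

Leg 1: heading=91.3°, groundspeed=210.3 kt
Leg 2: heading=306.9°, groundspeed=130.6 kt
Leg 3: heading=286.7°, groundspeed=140.0 kt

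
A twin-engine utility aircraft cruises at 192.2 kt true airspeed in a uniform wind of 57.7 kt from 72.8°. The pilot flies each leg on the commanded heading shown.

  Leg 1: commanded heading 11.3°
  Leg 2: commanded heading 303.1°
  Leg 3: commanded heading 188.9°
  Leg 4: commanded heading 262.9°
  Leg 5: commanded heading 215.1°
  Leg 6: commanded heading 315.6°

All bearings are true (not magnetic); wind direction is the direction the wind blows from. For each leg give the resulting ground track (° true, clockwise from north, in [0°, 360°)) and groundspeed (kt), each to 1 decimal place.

Leg 1: track=354.2°, groundspeed=172.3 kt
Leg 2: track=292.1°, groundspeed=233.3 kt
Leg 3: track=202.3°, groundspeed=223.7 kt
Leg 4: track=260.6°, groundspeed=249.2 kt
Leg 5: track=223.5°, groundspeed=240.5 kt
Leg 6: track=302.4°, groundspeed=224.5 kt

Leg 1: heading 11.3°; drift -17.1° → track 354.2°, groundspeed 172.3 kt
Leg 2: heading 303.1°; drift -11.0° → track 292.1°, groundspeed 233.3 kt
Leg 3: heading 188.9°; drift +13.4° → track 202.3°, groundspeed 223.7 kt
Leg 4: heading 262.9°; drift -2.3° → track 260.6°, groundspeed 249.2 kt
Leg 5: heading 215.1°; drift +8.4° → track 223.5°, groundspeed 240.5 kt
Leg 6: heading 315.6°; drift -13.2° → track 302.4°, groundspeed 224.5 kt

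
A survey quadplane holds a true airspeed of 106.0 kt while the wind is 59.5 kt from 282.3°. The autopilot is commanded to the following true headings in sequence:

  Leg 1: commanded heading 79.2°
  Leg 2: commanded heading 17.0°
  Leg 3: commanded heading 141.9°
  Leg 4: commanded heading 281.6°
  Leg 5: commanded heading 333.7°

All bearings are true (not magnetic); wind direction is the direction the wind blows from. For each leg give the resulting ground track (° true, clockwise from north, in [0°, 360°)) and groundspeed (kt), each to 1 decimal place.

Leg 1: track=87.5°, groundspeed=162.4 kt
Leg 2: track=45.1°, groundspeed=125.7 kt
Leg 3: track=127.9°, groundspeed=156.5 kt
Leg 4: track=280.7°, groundspeed=46.5 kt
Leg 5: track=7.7°, groundspeed=83.1 kt

Leg 1: heading 79.2°; drift +8.3° → track 87.5°, groundspeed 162.4 kt
Leg 2: heading 17.0°; drift +28.1° → track 45.1°, groundspeed 125.7 kt
Leg 3: heading 141.9°; drift -14.0° → track 127.9°, groundspeed 156.5 kt
Leg 4: heading 281.6°; drift -0.9° → track 280.7°, groundspeed 46.5 kt
Leg 5: heading 333.7°; drift +34.0° → track 7.7°, groundspeed 83.1 kt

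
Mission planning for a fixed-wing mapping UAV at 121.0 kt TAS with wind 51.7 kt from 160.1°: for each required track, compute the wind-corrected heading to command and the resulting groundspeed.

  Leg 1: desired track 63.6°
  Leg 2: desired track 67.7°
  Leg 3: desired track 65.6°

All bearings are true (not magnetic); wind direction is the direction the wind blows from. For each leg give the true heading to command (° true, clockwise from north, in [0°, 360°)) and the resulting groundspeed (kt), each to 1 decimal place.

Leg 1: desired track 63.6°; wind correction +25.1° → command heading 88.7°, groundspeed 115.4 kt
Leg 2: desired track 67.7°; wind correction +25.3° → command heading 93.0°, groundspeed 111.6 kt
Leg 3: desired track 65.6°; wind correction +25.2° → command heading 90.8°, groundspeed 113.5 kt

Leg 1: heading=88.7°, groundspeed=115.4 kt
Leg 2: heading=93.0°, groundspeed=111.6 kt
Leg 3: heading=90.8°, groundspeed=113.5 kt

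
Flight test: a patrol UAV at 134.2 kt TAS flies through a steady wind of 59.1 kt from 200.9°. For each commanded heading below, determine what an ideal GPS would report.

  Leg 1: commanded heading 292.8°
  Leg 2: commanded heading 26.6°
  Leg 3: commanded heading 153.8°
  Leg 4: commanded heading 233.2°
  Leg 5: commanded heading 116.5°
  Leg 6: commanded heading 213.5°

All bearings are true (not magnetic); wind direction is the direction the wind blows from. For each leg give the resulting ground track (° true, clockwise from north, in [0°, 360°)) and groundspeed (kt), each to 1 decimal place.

Leg 1: heading 292.8°; drift +23.5° → track 316.3°, groundspeed 148.4 kt
Leg 2: heading 26.6°; drift -1.7° → track 24.9°, groundspeed 193.1 kt
Leg 3: heading 153.8°; drift -24.7° → track 129.1°, groundspeed 103.5 kt
Leg 4: heading 233.2°; drift +20.5° → track 253.7°, groundspeed 90.0 kt
Leg 5: heading 116.5°; drift -24.6° → track 91.9°, groundspeed 141.3 kt
Leg 6: heading 213.5°; drift +9.6° → track 223.1°, groundspeed 77.6 kt

Leg 1: track=316.3°, groundspeed=148.4 kt
Leg 2: track=24.9°, groundspeed=193.1 kt
Leg 3: track=129.1°, groundspeed=103.5 kt
Leg 4: track=253.7°, groundspeed=90.0 kt
Leg 5: track=91.9°, groundspeed=141.3 kt
Leg 6: track=223.1°, groundspeed=77.6 kt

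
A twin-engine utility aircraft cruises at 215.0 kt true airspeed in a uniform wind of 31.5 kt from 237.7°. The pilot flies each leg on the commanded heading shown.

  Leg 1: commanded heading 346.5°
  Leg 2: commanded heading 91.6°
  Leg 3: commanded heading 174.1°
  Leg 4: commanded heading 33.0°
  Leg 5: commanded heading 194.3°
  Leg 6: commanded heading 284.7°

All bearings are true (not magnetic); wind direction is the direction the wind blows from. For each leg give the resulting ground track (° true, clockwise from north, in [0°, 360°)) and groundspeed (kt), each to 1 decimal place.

Leg 1: track=354.0°, groundspeed=227.1 kt
Leg 2: track=87.4°, groundspeed=241.8 kt
Leg 3: track=166.1°, groundspeed=203.0 kt
Leg 4: track=36.1°, groundspeed=244.0 kt
Leg 5: track=187.9°, groundspeed=193.3 kt
Leg 6: track=291.5°, groundspeed=194.9 kt

Leg 1: heading 346.5°; drift +7.5° → track 354.0°, groundspeed 227.1 kt
Leg 2: heading 91.6°; drift -4.2° → track 87.4°, groundspeed 241.8 kt
Leg 3: heading 174.1°; drift -8.0° → track 166.1°, groundspeed 203.0 kt
Leg 4: heading 33.0°; drift +3.1° → track 36.1°, groundspeed 244.0 kt
Leg 5: heading 194.3°; drift -6.4° → track 187.9°, groundspeed 193.3 kt
Leg 6: heading 284.7°; drift +6.8° → track 291.5°, groundspeed 194.9 kt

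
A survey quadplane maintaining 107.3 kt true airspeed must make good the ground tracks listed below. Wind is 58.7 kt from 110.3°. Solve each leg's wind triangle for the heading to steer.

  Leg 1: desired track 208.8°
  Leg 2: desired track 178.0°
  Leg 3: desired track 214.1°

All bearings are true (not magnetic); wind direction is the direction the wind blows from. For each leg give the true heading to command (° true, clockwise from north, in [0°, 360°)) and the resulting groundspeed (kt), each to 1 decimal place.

Leg 1: desired track 208.8°; wind correction -32.8° → command heading 176.0°, groundspeed 98.9 kt
Leg 2: desired track 178.0°; wind correction -30.4° → command heading 147.6°, groundspeed 70.3 kt
Leg 3: desired track 214.1°; wind correction -32.1° → command heading 182.0°, groundspeed 104.9 kt

Leg 1: heading=176.0°, groundspeed=98.9 kt
Leg 2: heading=147.6°, groundspeed=70.3 kt
Leg 3: heading=182.0°, groundspeed=104.9 kt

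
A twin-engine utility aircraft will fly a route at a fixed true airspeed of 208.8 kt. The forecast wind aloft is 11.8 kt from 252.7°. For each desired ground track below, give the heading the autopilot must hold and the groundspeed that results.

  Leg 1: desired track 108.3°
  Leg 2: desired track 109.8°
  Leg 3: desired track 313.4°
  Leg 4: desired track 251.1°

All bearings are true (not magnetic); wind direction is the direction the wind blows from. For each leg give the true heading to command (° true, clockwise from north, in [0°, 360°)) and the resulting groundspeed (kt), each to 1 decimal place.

Leg 1: desired track 108.3°; wind correction +1.9° → command heading 110.2°, groundspeed 218.3 kt
Leg 2: desired track 109.8°; wind correction +2.0° → command heading 111.8°, groundspeed 218.1 kt
Leg 3: desired track 313.4°; wind correction -2.8° → command heading 310.6°, groundspeed 202.8 kt
Leg 4: desired track 251.1°; wind correction +0.1° → command heading 251.2°, groundspeed 197.0 kt

Leg 1: heading=110.2°, groundspeed=218.3 kt
Leg 2: heading=111.8°, groundspeed=218.1 kt
Leg 3: heading=310.6°, groundspeed=202.8 kt
Leg 4: heading=251.2°, groundspeed=197.0 kt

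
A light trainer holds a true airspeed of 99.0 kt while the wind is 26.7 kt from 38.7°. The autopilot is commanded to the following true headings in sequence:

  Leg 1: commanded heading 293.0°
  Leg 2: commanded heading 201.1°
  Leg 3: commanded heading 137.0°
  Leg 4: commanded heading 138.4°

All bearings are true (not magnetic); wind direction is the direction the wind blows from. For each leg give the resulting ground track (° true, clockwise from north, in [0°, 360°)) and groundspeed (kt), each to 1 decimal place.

Leg 1: track=279.4°, groundspeed=109.3 kt
Leg 2: track=204.8°, groundspeed=124.7 kt
Leg 3: track=151.4°, groundspeed=106.2 kt
Leg 4: track=152.7°, groundspeed=106.8 kt

Leg 1: heading 293.0°; drift -13.6° → track 279.4°, groundspeed 109.3 kt
Leg 2: heading 201.1°; drift +3.7° → track 204.8°, groundspeed 124.7 kt
Leg 3: heading 137.0°; drift +14.4° → track 151.4°, groundspeed 106.2 kt
Leg 4: heading 138.4°; drift +14.3° → track 152.7°, groundspeed 106.8 kt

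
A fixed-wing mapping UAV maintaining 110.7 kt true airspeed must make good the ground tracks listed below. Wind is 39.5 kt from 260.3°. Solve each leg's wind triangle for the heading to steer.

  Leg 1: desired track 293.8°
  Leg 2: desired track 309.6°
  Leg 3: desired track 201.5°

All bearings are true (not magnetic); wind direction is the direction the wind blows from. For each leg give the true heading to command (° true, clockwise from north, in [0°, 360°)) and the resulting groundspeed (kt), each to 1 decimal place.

Leg 1: heading=282.4°, groundspeed=75.6 kt
Leg 2: heading=293.9°, groundspeed=80.8 kt
Leg 3: heading=219.3°, groundspeed=85.0 kt

Leg 1: desired track 293.8°; wind correction -11.4° → command heading 282.4°, groundspeed 75.6 kt
Leg 2: desired track 309.6°; wind correction -15.7° → command heading 293.9°, groundspeed 80.8 kt
Leg 3: desired track 201.5°; wind correction +17.8° → command heading 219.3°, groundspeed 85.0 kt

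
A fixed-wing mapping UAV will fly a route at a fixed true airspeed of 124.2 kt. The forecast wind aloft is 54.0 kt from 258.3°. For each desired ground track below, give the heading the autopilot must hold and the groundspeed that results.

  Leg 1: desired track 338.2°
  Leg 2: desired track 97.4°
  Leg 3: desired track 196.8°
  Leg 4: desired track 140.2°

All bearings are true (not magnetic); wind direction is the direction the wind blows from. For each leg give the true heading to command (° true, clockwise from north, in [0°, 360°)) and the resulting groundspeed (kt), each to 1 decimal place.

Leg 1: desired track 338.2°; wind correction -25.3° → command heading 312.9°, groundspeed 102.8 kt
Leg 2: desired track 97.4°; wind correction +8.2° → command heading 105.6°, groundspeed 174.0 kt
Leg 3: desired track 196.8°; wind correction +22.5° → command heading 219.3°, groundspeed 89.0 kt
Leg 4: desired track 140.2°; wind correction +22.6° → command heading 162.8°, groundspeed 140.1 kt

Leg 1: heading=312.9°, groundspeed=102.8 kt
Leg 2: heading=105.6°, groundspeed=174.0 kt
Leg 3: heading=219.3°, groundspeed=89.0 kt
Leg 4: heading=162.8°, groundspeed=140.1 kt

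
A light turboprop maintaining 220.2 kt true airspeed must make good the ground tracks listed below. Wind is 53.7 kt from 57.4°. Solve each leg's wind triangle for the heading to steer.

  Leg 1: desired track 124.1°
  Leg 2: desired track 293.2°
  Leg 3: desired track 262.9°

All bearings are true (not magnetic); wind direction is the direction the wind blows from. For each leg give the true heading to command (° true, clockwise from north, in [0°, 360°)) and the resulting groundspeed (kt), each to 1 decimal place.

Leg 1: desired track 124.1°; wind correction -12.9° → command heading 111.2°, groundspeed 193.4 kt
Leg 2: desired track 293.2°; wind correction +11.6° → command heading 304.8°, groundspeed 245.9 kt
Leg 3: desired track 262.9°; wind correction +6.0° → command heading 268.9°, groundspeed 267.5 kt

Leg 1: heading=111.2°, groundspeed=193.4 kt
Leg 2: heading=304.8°, groundspeed=245.9 kt
Leg 3: heading=268.9°, groundspeed=267.5 kt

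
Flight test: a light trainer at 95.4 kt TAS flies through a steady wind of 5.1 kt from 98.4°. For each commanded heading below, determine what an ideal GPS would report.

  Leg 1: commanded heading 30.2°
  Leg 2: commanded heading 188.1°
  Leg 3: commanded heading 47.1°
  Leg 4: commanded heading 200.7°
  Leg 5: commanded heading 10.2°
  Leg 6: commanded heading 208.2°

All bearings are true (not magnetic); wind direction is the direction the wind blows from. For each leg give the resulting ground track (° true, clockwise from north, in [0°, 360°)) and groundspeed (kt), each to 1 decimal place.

Leg 1: track=27.3°, groundspeed=93.6 kt
Leg 2: track=191.2°, groundspeed=95.5 kt
Leg 3: track=44.6°, groundspeed=92.3 kt
Leg 4: track=203.7°, groundspeed=96.6 kt
Leg 5: track=7.1°, groundspeed=95.4 kt
Leg 6: track=211.0°, groundspeed=97.2 kt

Leg 1: heading 30.2°; drift -2.9° → track 27.3°, groundspeed 93.6 kt
Leg 2: heading 188.1°; drift +3.1° → track 191.2°, groundspeed 95.5 kt
Leg 3: heading 47.1°; drift -2.5° → track 44.6°, groundspeed 92.3 kt
Leg 4: heading 200.7°; drift +3.0° → track 203.7°, groundspeed 96.6 kt
Leg 5: heading 10.2°; drift -3.1° → track 7.1°, groundspeed 95.4 kt
Leg 6: heading 208.2°; drift +2.8° → track 211.0°, groundspeed 97.2 kt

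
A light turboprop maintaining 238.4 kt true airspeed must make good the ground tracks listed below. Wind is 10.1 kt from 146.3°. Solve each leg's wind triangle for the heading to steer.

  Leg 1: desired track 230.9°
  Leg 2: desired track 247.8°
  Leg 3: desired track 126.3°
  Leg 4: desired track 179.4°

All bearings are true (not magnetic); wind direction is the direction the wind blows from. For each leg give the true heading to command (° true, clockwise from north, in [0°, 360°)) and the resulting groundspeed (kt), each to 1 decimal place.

Leg 1: heading=228.5°, groundspeed=237.2 kt
Leg 2: heading=245.4°, groundspeed=240.2 kt
Leg 3: heading=127.1°, groundspeed=228.9 kt
Leg 4: heading=178.1°, groundspeed=229.9 kt

Leg 1: desired track 230.9°; wind correction -2.4° → command heading 228.5°, groundspeed 237.2 kt
Leg 2: desired track 247.8°; wind correction -2.4° → command heading 245.4°, groundspeed 240.2 kt
Leg 3: desired track 126.3°; wind correction +0.8° → command heading 127.1°, groundspeed 228.9 kt
Leg 4: desired track 179.4°; wind correction -1.3° → command heading 178.1°, groundspeed 229.9 kt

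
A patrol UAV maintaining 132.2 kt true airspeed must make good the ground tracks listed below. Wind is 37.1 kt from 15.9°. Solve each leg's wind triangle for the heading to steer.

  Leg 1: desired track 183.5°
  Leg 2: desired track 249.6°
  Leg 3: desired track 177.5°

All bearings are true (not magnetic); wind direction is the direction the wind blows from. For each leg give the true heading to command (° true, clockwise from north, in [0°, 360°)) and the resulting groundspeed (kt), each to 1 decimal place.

Leg 1: heading=180.0°, groundspeed=168.2 kt
Leg 2: heading=262.7°, groundspeed=150.7 kt
Leg 3: heading=172.4°, groundspeed=166.9 kt

Leg 1: desired track 183.5°; wind correction -3.5° → command heading 180.0°, groundspeed 168.2 kt
Leg 2: desired track 249.6°; wind correction +13.1° → command heading 262.7°, groundspeed 150.7 kt
Leg 3: desired track 177.5°; wind correction -5.1° → command heading 172.4°, groundspeed 166.9 kt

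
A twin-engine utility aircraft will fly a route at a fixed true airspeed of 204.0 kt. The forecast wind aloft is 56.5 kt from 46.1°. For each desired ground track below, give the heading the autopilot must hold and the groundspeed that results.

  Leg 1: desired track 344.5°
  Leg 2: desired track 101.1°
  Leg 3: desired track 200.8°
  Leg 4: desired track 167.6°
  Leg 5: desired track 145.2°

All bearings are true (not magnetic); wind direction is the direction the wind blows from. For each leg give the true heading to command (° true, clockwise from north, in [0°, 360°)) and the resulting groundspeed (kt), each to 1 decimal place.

Leg 1: heading=358.6°, groundspeed=171.0 kt
Leg 2: heading=88.0°, groundspeed=166.3 kt
Leg 3: heading=194.0°, groundspeed=253.6 kt
Leg 4: heading=153.9°, groundspeed=227.8 kt
Leg 5: heading=129.3°, groundspeed=205.2 kt

Leg 1: desired track 344.5°; wind correction +14.1° → command heading 358.6°, groundspeed 171.0 kt
Leg 2: desired track 101.1°; wind correction -13.1° → command heading 88.0°, groundspeed 166.3 kt
Leg 3: desired track 200.8°; wind correction -6.8° → command heading 194.0°, groundspeed 253.6 kt
Leg 4: desired track 167.6°; wind correction -13.7° → command heading 153.9°, groundspeed 227.8 kt
Leg 5: desired track 145.2°; wind correction -15.9° → command heading 129.3°, groundspeed 205.2 kt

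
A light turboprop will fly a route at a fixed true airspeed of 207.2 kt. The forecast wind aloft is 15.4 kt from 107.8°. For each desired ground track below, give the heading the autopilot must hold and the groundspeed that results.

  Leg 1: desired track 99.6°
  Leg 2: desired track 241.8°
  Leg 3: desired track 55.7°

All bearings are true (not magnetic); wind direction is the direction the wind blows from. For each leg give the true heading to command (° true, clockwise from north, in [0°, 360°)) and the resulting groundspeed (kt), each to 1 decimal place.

Leg 1: heading=100.2°, groundspeed=191.9 kt
Leg 2: heading=238.7°, groundspeed=217.6 kt
Leg 3: heading=59.1°, groundspeed=197.4 kt

Leg 1: desired track 99.6°; wind correction +0.6° → command heading 100.2°, groundspeed 191.9 kt
Leg 2: desired track 241.8°; wind correction -3.1° → command heading 238.7°, groundspeed 217.6 kt
Leg 3: desired track 55.7°; wind correction +3.4° → command heading 59.1°, groundspeed 197.4 kt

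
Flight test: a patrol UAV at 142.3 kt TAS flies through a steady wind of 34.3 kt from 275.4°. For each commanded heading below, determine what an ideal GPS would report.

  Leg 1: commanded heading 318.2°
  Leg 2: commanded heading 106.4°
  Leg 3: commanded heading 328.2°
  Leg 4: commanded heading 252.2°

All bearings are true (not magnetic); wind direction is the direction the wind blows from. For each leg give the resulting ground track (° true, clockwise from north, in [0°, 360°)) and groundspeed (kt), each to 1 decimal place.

Leg 1: track=329.5°, groundspeed=119.4 kt
Leg 2: track=104.3°, groundspeed=176.1 kt
Leg 3: track=340.9°, groundspeed=124.6 kt
Leg 4: track=245.2°, groundspeed=111.6 kt

Leg 1: heading 318.2°; drift +11.3° → track 329.5°, groundspeed 119.4 kt
Leg 2: heading 106.4°; drift -2.1° → track 104.3°, groundspeed 176.1 kt
Leg 3: heading 328.2°; drift +12.7° → track 340.9°, groundspeed 124.6 kt
Leg 4: heading 252.2°; drift -7.0° → track 245.2°, groundspeed 111.6 kt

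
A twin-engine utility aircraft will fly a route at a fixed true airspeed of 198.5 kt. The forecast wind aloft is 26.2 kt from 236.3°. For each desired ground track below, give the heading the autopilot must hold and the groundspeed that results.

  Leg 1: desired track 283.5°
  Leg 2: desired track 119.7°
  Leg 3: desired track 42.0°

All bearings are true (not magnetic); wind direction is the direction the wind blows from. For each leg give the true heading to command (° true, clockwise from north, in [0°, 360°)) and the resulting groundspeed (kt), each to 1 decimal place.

Leg 1: desired track 283.5°; wind correction -5.6° → command heading 277.9°, groundspeed 179.8 kt
Leg 2: desired track 119.7°; wind correction +6.8° → command heading 126.5°, groundspeed 208.8 kt
Leg 3: desired track 42.0°; wind correction -1.9° → command heading 40.1°, groundspeed 223.8 kt

Leg 1: heading=277.9°, groundspeed=179.8 kt
Leg 2: heading=126.5°, groundspeed=208.8 kt
Leg 3: heading=40.1°, groundspeed=223.8 kt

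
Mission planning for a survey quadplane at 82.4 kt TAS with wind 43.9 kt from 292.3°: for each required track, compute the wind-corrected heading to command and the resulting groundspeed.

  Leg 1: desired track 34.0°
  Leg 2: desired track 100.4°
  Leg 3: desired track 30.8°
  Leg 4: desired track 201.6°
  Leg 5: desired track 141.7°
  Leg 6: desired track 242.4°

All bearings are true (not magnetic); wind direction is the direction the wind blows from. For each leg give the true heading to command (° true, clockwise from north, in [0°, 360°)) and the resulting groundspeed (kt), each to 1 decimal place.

Leg 1: heading=2.6°, groundspeed=79.2 kt
Leg 2: heading=94.1°, groundspeed=124.9 kt
Leg 3: heading=359.0°, groundspeed=76.5 kt
Leg 4: heading=233.8°, groundspeed=70.3 kt
Leg 5: heading=156.9°, groundspeed=117.8 kt
Leg 6: heading=266.4°, groundspeed=47.0 kt

Leg 1: desired track 34.0°; wind correction -31.4° → command heading 2.6°, groundspeed 79.2 kt
Leg 2: desired track 100.4°; wind correction -6.3° → command heading 94.1°, groundspeed 124.9 kt
Leg 3: desired track 30.8°; wind correction -31.8° → command heading 359.0°, groundspeed 76.5 kt
Leg 4: desired track 201.6°; wind correction +32.2° → command heading 233.8°, groundspeed 70.3 kt
Leg 5: desired track 141.7°; wind correction +15.2° → command heading 156.9°, groundspeed 117.8 kt
Leg 6: desired track 242.4°; wind correction +24.0° → command heading 266.4°, groundspeed 47.0 kt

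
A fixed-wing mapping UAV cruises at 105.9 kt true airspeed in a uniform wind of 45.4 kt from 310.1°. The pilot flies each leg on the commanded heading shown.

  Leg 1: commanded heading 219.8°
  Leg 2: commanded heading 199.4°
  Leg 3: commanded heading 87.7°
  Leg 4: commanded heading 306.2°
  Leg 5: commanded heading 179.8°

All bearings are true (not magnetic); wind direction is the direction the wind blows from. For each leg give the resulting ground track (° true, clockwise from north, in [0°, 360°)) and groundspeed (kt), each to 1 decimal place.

Leg 1: track=196.6°, groundspeed=115.4 kt
Leg 2: track=180.2°, groundspeed=129.1 kt
Leg 3: track=100.1°, groundspeed=142.7 kt
Leg 4: track=303.3°, groundspeed=60.7 kt
Leg 5: track=165.4°, groundspeed=139.6 kt

Leg 1: heading 219.8°; drift -23.2° → track 196.6°, groundspeed 115.4 kt
Leg 2: heading 199.4°; drift -19.2° → track 180.2°, groundspeed 129.1 kt
Leg 3: heading 87.7°; drift +12.4° → track 100.1°, groundspeed 142.7 kt
Leg 4: heading 306.2°; drift -2.9° → track 303.3°, groundspeed 60.7 kt
Leg 5: heading 179.8°; drift -14.4° → track 165.4°, groundspeed 139.6 kt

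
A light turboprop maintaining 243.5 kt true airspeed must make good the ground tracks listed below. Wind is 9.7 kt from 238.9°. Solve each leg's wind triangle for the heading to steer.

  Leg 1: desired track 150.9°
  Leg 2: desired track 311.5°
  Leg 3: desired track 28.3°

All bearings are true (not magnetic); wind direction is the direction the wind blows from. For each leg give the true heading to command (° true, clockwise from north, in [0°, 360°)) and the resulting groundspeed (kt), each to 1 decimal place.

Leg 1: heading=153.2°, groundspeed=243.0 kt
Leg 2: heading=309.3°, groundspeed=240.4 kt
Leg 3: heading=27.1°, groundspeed=251.8 kt

Leg 1: desired track 150.9°; wind correction +2.3° → command heading 153.2°, groundspeed 243.0 kt
Leg 2: desired track 311.5°; wind correction -2.2° → command heading 309.3°, groundspeed 240.4 kt
Leg 3: desired track 28.3°; wind correction -1.2° → command heading 27.1°, groundspeed 251.8 kt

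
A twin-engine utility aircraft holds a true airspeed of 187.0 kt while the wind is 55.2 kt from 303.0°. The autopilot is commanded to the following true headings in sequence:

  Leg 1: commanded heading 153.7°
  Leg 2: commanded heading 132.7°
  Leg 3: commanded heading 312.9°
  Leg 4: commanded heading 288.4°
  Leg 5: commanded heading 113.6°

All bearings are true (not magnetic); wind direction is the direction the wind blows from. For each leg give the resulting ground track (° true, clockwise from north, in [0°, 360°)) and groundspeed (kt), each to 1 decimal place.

Leg 1: heading 153.7°; drift -6.9° → track 146.8°, groundspeed 236.2 kt
Leg 2: heading 132.7°; drift -2.2° → track 130.5°, groundspeed 241.6 kt
Leg 3: heading 312.9°; drift +4.1° → track 317.0°, groundspeed 133.0 kt
Leg 4: heading 288.4°; drift -5.9° → track 282.5°, groundspeed 134.3 kt
Leg 5: heading 113.6°; drift +2.1° → track 115.7°, groundspeed 241.6 kt

Leg 1: track=146.8°, groundspeed=236.2 kt
Leg 2: track=130.5°, groundspeed=241.6 kt
Leg 3: track=317.0°, groundspeed=133.0 kt
Leg 4: track=282.5°, groundspeed=134.3 kt
Leg 5: track=115.7°, groundspeed=241.6 kt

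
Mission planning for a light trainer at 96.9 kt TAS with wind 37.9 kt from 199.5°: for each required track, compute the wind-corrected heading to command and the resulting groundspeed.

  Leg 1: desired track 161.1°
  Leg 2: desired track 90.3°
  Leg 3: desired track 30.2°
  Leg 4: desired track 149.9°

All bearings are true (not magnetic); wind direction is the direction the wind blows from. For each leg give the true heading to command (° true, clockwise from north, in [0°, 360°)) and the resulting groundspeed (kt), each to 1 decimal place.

Leg 1: desired track 161.1°; wind correction +14.1° → command heading 175.2°, groundspeed 64.3 kt
Leg 2: desired track 90.3°; wind correction +21.7° → command heading 112.0°, groundspeed 102.5 kt
Leg 3: desired track 30.2°; wind correction +4.2° → command heading 34.4°, groundspeed 133.9 kt
Leg 4: desired track 149.9°; wind correction +17.3° → command heading 167.2°, groundspeed 67.9 kt

Leg 1: heading=175.2°, groundspeed=64.3 kt
Leg 2: heading=112.0°, groundspeed=102.5 kt
Leg 3: heading=34.4°, groundspeed=133.9 kt
Leg 4: heading=167.2°, groundspeed=67.9 kt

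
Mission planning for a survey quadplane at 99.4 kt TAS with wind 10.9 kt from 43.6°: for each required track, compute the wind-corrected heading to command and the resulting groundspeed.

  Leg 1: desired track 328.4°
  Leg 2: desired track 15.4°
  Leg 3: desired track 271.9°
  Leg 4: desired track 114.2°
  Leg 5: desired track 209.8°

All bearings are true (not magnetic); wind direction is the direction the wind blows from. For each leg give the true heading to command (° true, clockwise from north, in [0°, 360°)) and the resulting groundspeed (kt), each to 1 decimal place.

Leg 1: heading=334.5°, groundspeed=96.1 kt
Leg 2: heading=18.4°, groundspeed=89.7 kt
Leg 3: heading=276.6°, groundspeed=106.3 kt
Leg 4: heading=108.3°, groundspeed=95.2 kt
Leg 5: heading=208.3°, groundspeed=110.0 kt

Leg 1: desired track 328.4°; wind correction +6.1° → command heading 334.5°, groundspeed 96.1 kt
Leg 2: desired track 15.4°; wind correction +3.0° → command heading 18.4°, groundspeed 89.7 kt
Leg 3: desired track 271.9°; wind correction +4.7° → command heading 276.6°, groundspeed 106.3 kt
Leg 4: desired track 114.2°; wind correction -5.9° → command heading 108.3°, groundspeed 95.2 kt
Leg 5: desired track 209.8°; wind correction -1.5° → command heading 208.3°, groundspeed 110.0 kt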